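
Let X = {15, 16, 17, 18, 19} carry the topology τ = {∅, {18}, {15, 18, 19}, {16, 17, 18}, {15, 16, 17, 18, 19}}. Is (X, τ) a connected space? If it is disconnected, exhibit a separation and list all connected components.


(X, τ) is connected.

Find clopen sets (U ∈ τ with X ∖ U ∈ τ):
  U = ∅, X ∖ U = {15, 16, 17, 18, 19} — both open, so U is clopen.
  U = {15, 16, 17, 18, 19}, X ∖ U = ∅ — both open, so U is clopen.
Only trivial clopens (∅ and X) exist, so (X, τ) is connected.
Compute connected components by grouping points that agree on all clopens:
  component: {15, 16, 17, 18, 19}


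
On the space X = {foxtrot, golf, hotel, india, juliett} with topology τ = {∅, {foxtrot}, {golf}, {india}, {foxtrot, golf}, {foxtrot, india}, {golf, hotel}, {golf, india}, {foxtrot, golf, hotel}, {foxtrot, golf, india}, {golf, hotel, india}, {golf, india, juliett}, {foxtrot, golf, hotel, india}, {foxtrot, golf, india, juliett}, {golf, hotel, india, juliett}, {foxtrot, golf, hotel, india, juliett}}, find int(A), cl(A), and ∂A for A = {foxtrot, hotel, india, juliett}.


int(A) = {foxtrot, india}, cl(A) = {foxtrot, hotel, india, juliett}, ∂A = {hotel, juliett}.

Closed sets in (X, τ) are complements of opens:
  closed(X, τ) = {∅, {foxtrot}, {hotel}, {juliett}, {foxtrot, hotel}, {foxtrot, juliett}, {hotel, juliett}, {india, juliett}, {foxtrot, hotel, juliett}, {foxtrot, india, juliett}, {golf, hotel, juliett}, {hotel, india, juliett}, {foxtrot, golf, hotel, juliett}, {foxtrot, hotel, india, juliett}, {golf, hotel, india, juliett}, {foxtrot, golf, hotel, india, juliett}}.
int(A) = ⋃ {U ∈ τ : U ⊆ A}. Opens contained in A: ∅, {foxtrot}, {india}, {foxtrot, india}.
Taking the union of these: int(A) = {foxtrot, india}.
cl(A) = ⋂ {C closed : A ⊆ C}. Closed sets containing A: {foxtrot, hotel, india, juliett}, {foxtrot, golf, hotel, india, juliett}.
Intersecting these: cl(A) = {foxtrot, hotel, india, juliett}.
∂A = cl(A) ∖ int(A) = {foxtrot, hotel, india, juliett} ∖ {foxtrot, india} = {hotel, juliett}.


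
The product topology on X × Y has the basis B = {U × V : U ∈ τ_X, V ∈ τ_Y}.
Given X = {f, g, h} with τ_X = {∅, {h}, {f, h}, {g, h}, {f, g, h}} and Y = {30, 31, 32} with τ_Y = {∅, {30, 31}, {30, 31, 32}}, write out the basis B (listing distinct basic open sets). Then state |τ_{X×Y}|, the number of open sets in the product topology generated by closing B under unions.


Basis B = {∅ × ∅, {h} × {30, 31}, {h} × {30, 31, 32}, {f, h} × {30, 31}, {g, h} × {30, 31}, {f, h} × {30, 31, 32}, {f, g, h} × {30, 31}, {g, h} × {30, 31, 32}, {f, g, h} × {30, 31, 32}}; |τ_{X×Y}| = 14.

Enumerate products U × V with U ∈ τ_X, V ∈ τ_Y (deduplicated):
  ∅ × ∅ = {} (∅)
  {h} × {30, 31} = {(h,30), (h,31)}
  {h} × {30, 31, 32} = {(h,30), (h,31), (h,32)}
  {f, h} × {30, 31} = {(f,30), (f,31), (h,30), (h,31)}
  {g, h} × {30, 31} = {(g,30), (g,31), (h,30), (h,31)}
  {f, h} × {30, 31, 32} = {(f,30), (f,31), (f,32), (h,30), (h,31), (h,32)}
  {f, g, h} × {30, 31} = {(f,30), (f,31), (g,30), (g,31), (h,30), (h,31)}
  {g, h} × {30, 31, 32} = {(g,30), (g,31), (g,32), (h,30), (h,31), (h,32)}
  {f, g, h} × {30, 31, 32} = {(f,30), (f,31), (f,32), (g,30), (g,31), (g,32), (h,30), (h,31), (h,32)}
These 9 distinct sets form the basis B.
Close under arbitrary unions to get τ_{X×Y}; counting gives |τ_{X×Y}| = 14.


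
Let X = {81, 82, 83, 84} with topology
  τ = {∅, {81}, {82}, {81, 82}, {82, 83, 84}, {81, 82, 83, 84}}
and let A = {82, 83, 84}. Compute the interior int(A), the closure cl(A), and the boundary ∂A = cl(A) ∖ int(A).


int(A) = {82, 83, 84}, cl(A) = {82, 83, 84}, ∂A = ∅.

Closed sets in (X, τ) are complements of opens:
  closed(X, τ) = {∅, {81}, {83, 84}, {81, 83, 84}, {82, 83, 84}, {81, 82, 83, 84}}.
int(A) = ⋃ {U ∈ τ : U ⊆ A}. Opens contained in A: ∅, {82}, {82, 83, 84}.
Taking the union of these: int(A) = {82, 83, 84}.
cl(A) = ⋂ {C closed : A ⊆ C}. Closed sets containing A: {82, 83, 84}, {81, 82, 83, 84}.
Intersecting these: cl(A) = {82, 83, 84}.
∂A = cl(A) ∖ int(A) = {82, 83, 84} ∖ {82, 83, 84} = ∅.


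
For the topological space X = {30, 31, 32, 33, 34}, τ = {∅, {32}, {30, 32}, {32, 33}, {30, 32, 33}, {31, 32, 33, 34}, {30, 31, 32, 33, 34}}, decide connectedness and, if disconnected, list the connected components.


(X, τ) is connected.

Find clopen sets (U ∈ τ with X ∖ U ∈ τ):
  U = ∅, X ∖ U = {30, 31, 32, 33, 34} — both open, so U is clopen.
  U = {30, 31, 32, 33, 34}, X ∖ U = ∅ — both open, so U is clopen.
Only trivial clopens (∅ and X) exist, so (X, τ) is connected.
Compute connected components by grouping points that agree on all clopens:
  component: {30, 31, 32, 33, 34}


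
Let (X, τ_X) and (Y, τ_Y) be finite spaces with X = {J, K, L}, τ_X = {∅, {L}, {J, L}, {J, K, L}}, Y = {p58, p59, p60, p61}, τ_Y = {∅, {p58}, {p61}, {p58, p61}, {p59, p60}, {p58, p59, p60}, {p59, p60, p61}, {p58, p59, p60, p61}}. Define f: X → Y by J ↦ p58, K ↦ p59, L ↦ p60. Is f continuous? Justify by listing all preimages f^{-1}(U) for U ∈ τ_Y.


f is NOT continuous.

Compute f^{-1}(U) for each U ∈ τ_Y:
  U = ∅: f^{-1}(U) = ∅ ∈ τ_X ✓.
  U = {p58}: f^{-1}(U) = {J} ∉ τ_X ✗.
  U = {p61}: f^{-1}(U) = ∅ ∈ τ_X ✓.
  U = {p58, p61}: f^{-1}(U) = {J} ∉ τ_X ✗.
  U = {p59, p60}: f^{-1}(U) = {K, L} ∉ τ_X ✗.
  U = {p58, p59, p60}: f^{-1}(U) = {J, K, L} ∈ τ_X ✓.
  U = {p59, p60, p61}: f^{-1}(U) = {K, L} ∉ τ_X ✗.
  U = {p58, p59, p60, p61}: f^{-1}(U) = {J, K, L} ∈ τ_X ✓.
Found U = {p58} with f^{-1}(U) = {J} not in τ_X. Therefore f is NOT continuous.


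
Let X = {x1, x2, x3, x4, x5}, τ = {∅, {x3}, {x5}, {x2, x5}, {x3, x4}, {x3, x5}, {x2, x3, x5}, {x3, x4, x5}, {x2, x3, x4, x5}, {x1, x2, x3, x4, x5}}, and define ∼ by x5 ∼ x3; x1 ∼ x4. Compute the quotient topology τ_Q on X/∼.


X/∼ = {[x1=x4], [x2], [x3=x5]}; |τ_Q| = 4.

Equivalence classes: [x1=x4], [x2], [x3=x5].
Quotient map π: X → X/∼ sends x1 ↦ [x1=x4], x2 ↦ [x2], x3 ↦ [x3=x5], x4 ↦ [x1=x4], x5 ↦ [x3=x5].
For each subset V ⊆ X/∼, compute π^{-1}(V) ⊆ X and check whether π^{-1}(V) ∈ τ. V is open in τ_Q iff π^{-1}(V) ∈ τ.
  V = {}: π^{-1}(V) = ∅ ∈ τ ✓.
  V = {[x1=x4]}: π^{-1}(V) = {x1, x4} ∉ τ ✗.
  V = {[x2]}: π^{-1}(V) = {x2} ∉ τ ✗.
  V = {[x1=x4], [x2]}: π^{-1}(V) = {x1, x2, x4} ∉ τ ✗.
  V = {[x3=x5]}: π^{-1}(V) = {x3, x5} ∈ τ ✓.
  V = {[x1=x4], [x3=x5]}: π^{-1}(V) = {x1, x3, x4, x5} ∉ τ ✗.
  V = {[x2], [x3=x5]}: π^{-1}(V) = {x2, x3, x5} ∈ τ ✓.
  V = {[x1=x4], [x2], [x3=x5]}: π^{-1}(V) = {x1, x2, x3, x4, x5} ∈ τ ✓.
Open sets in the quotient: τ_Q = {{}, {[x3=x5]}, {[x2], [x3=x5]}, {[x1=x4], [x2], [x3=x5]}} (4 elements).


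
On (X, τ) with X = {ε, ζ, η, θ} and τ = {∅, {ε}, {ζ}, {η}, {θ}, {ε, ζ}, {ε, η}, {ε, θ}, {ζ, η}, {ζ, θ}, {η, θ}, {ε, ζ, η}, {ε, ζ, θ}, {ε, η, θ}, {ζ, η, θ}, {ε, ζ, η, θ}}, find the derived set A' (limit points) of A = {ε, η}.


A' = ∅

For each x ∈ X, list the open sets U ∈ τ with x ∈ U, then check whether U ∩ (A ∖ {x}) ≠ ∅ for every such U.
  x = ε: open {ε} ∋ x has {ε} ∩ (A ∖ {ε}) = ∅, so x is NOT a limit point.
  x = ζ: open {ζ} ∋ x has {ζ} ∩ (A ∖ {ζ}) = ∅, so x is NOT a limit point.
  x = η: open {η} ∋ x has {η} ∩ (A ∖ {η}) = ∅, so x is NOT a limit point.
  x = θ: open {θ} ∋ x has {θ} ∩ (A ∖ {θ}) = ∅, so x is NOT a limit point.
Collecting: A' = ∅.


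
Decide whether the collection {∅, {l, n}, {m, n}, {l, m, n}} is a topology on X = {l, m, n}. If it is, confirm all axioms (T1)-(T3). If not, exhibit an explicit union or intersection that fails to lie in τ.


τ is NOT a topology on X.

Axiom (T1): ∅ ∈ τ? Yes; X ∈ τ? Yes.
Axiom (T2/T3): check pairwise unions and intersections of members of τ.
Counterexample for (T3): {l, n} ∩ {m, n} = {n} ∉ τ. Therefore τ is NOT a topology.


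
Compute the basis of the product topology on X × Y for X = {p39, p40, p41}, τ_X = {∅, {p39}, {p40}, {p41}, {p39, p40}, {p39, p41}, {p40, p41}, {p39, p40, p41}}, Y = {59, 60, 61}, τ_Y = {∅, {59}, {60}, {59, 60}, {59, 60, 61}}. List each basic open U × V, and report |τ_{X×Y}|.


Basis B = {∅ × ∅, {p39} × {59}, {p39} × {60}, {p40} × {59}, {p40} × {60}, {p41} × {59}, {p41} × {60}, {p39} × {59, 60}, {p39, p40} × {59}, {p39, p41} × {59}, {p39, p40} × {60}, {p39, p41} × {60}, {p40} × {59, 60}, {p40, p41} × {59}, {p40, p41} × {60}, {p41} × {59, 60}, {p39} × {59, 60, 61}, {p39, p40, p41} × {59}, {p39, p40, p41} × {60}, {p40} × {59, 60, 61}, {p41} × {59, 60, 61}, {p39, p40} × {59, 60}, {p39, p41} × {59, 60}, {p40, p41} × {59, 60}, {p39, p40} × {59, 60, 61}, {p39, p41} × {59, 60, 61}, {p39, p40, p41} × {59, 60}, {p40, p41} × {59, 60, 61}, {p39, p40, p41} × {59, 60, 61}}; |τ_{X×Y}| = 125.

Enumerate products U × V with U ∈ τ_X, V ∈ τ_Y (deduplicated):
  ∅ × ∅ = {} (∅)
  {p39} × {59} = {(p39,59)}
  {p39} × {60} = {(p39,60)}
  {p40} × {59} = {(p40,59)}
  {p40} × {60} = {(p40,60)}
  {p41} × {59} = {(p41,59)}
  {p41} × {60} = {(p41,60)}
  {p39} × {59, 60} = {(p39,59), (p39,60)}
  {p39, p40} × {59} = {(p39,59), (p40,59)}
  {p39, p41} × {59} = {(p39,59), (p41,59)}
  {p39, p40} × {60} = {(p39,60), (p40,60)}
  {p39, p41} × {60} = {(p39,60), (p41,60)}
  {p40} × {59, 60} = {(p40,59), (p40,60)}
  {p40, p41} × {59} = {(p40,59), (p41,59)}
  {p40, p41} × {60} = {(p40,60), (p41,60)}
  {p41} × {59, 60} = {(p41,59), (p41,60)}
  {p39} × {59, 60, 61} = {(p39,59), (p39,60), (p39,61)}
  {p39, p40, p41} × {59} = {(p39,59), (p40,59), (p41,59)}
  {p39, p40, p41} × {60} = {(p39,60), (p40,60), (p41,60)}
  {p40} × {59, 60, 61} = {(p40,59), (p40,60), (p40,61)}
  {p41} × {59, 60, 61} = {(p41,59), (p41,60), (p41,61)}
  {p39, p40} × {59, 60} = {(p39,59), (p39,60), (p40,59), (p40,60)}
  {p39, p41} × {59, 60} = {(p39,59), (p39,60), (p41,59), (p41,60)}
  {p40, p41} × {59, 60} = {(p40,59), (p40,60), (p41,59), (p41,60)}
  {p39, p40} × {59, 60, 61} = {(p39,59), (p39,60), (p39,61), (p40,59), (p40,60), (p40,61)}
  {p39, p41} × {59, 60, 61} = {(p39,59), (p39,60), (p39,61), (p41,59), (p41,60), (p41,61)}
  {p39, p40, p41} × {59, 60} = {(p39,59), (p39,60), (p40,59), (p40,60), (p41,59), (p41,60)}
  {p40, p41} × {59, 60, 61} = {(p40,59), (p40,60), (p40,61), (p41,59), (p41,60), (p41,61)}
  {p39, p40, p41} × {59, 60, 61} = {(p39,59), (p39,60), (p39,61), (p40,59), (p40,60), (p40,61), (p41,59), (p41,60), (p41,61)}
These 29 distinct sets form the basis B.
Close under arbitrary unions to get τ_{X×Y}; counting gives |τ_{X×Y}| = 125.


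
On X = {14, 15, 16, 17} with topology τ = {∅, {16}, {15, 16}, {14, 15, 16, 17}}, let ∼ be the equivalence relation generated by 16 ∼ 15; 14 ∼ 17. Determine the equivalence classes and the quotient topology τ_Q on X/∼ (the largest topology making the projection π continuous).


X/∼ = {[14=17], [15=16]}; |τ_Q| = 3.

Equivalence classes: [14=17], [15=16].
Quotient map π: X → X/∼ sends 14 ↦ [14=17], 15 ↦ [15=16], 16 ↦ [15=16], 17 ↦ [14=17].
For each subset V ⊆ X/∼, compute π^{-1}(V) ⊆ X and check whether π^{-1}(V) ∈ τ. V is open in τ_Q iff π^{-1}(V) ∈ τ.
  V = {}: π^{-1}(V) = ∅ ∈ τ ✓.
  V = {[14=17]}: π^{-1}(V) = {14, 17} ∉ τ ✗.
  V = {[15=16]}: π^{-1}(V) = {15, 16} ∈ τ ✓.
  V = {[14=17], [15=16]}: π^{-1}(V) = {14, 15, 16, 17} ∈ τ ✓.
Open sets in the quotient: τ_Q = {{}, {[15=16]}, {[14=17], [15=16]}} (3 elements).


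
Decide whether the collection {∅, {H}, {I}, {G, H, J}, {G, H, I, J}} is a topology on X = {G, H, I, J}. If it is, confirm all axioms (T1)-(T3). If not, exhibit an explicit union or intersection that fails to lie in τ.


τ is NOT a topology on X.

Axiom (T1): ∅ ∈ τ? Yes; X ∈ τ? Yes.
Axiom (T2/T3): check pairwise unions and intersections of members of τ.
Counterexample for (T2): {H} ∪ {I} = {H, I} ∉ τ. Therefore τ is NOT a topology.


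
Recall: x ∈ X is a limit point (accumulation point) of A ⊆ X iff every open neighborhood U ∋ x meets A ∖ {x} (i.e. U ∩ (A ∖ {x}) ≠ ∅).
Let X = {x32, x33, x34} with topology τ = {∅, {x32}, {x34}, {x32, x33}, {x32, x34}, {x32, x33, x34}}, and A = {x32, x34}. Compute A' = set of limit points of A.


A' = {x33}

For each x ∈ X, list the open sets U ∈ τ with x ∈ U, then check whether U ∩ (A ∖ {x}) ≠ ∅ for every such U.
  x = x32: open {x32} ∋ x has {x32} ∩ (A ∖ {x32}) = ∅, so x is NOT a limit point.
  x = x33: opens ∋ x are {x32, x33}, {x32, x33, x34}; each meets A ∖ {x33}, so x IS a limit point.
  x = x34: open {x34} ∋ x has {x34} ∩ (A ∖ {x34}) = ∅, so x is NOT a limit point.
Collecting: A' = {x33}.


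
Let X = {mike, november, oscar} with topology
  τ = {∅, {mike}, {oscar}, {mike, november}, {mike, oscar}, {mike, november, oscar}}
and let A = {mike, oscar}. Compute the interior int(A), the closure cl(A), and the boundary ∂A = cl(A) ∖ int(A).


int(A) = {mike, oscar}, cl(A) = {mike, november, oscar}, ∂A = {november}.

Closed sets in (X, τ) are complements of opens:
  closed(X, τ) = {∅, {november}, {oscar}, {mike, november}, {november, oscar}, {mike, november, oscar}}.
int(A) = ⋃ {U ∈ τ : U ⊆ A}. Opens contained in A: ∅, {mike}, {oscar}, {mike, oscar}.
Taking the union of these: int(A) = {mike, oscar}.
cl(A) = ⋂ {C closed : A ⊆ C}. Closed sets containing A: {mike, november, oscar}.
Intersecting these: cl(A) = {mike, november, oscar}.
∂A = cl(A) ∖ int(A) = {mike, november, oscar} ∖ {mike, oscar} = {november}.


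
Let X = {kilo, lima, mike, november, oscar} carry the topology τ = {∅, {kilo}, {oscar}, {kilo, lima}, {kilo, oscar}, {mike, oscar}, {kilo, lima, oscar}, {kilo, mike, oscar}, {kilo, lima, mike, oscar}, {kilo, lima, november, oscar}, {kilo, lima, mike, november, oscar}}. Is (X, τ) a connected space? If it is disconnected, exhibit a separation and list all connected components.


(X, τ) is connected.

Find clopen sets (U ∈ τ with X ∖ U ∈ τ):
  U = ∅, X ∖ U = {kilo, lima, mike, november, oscar} — both open, so U is clopen.
  U = {kilo, lima, mike, november, oscar}, X ∖ U = ∅ — both open, so U is clopen.
Only trivial clopens (∅ and X) exist, so (X, τ) is connected.
Compute connected components by grouping points that agree on all clopens:
  component: {kilo, lima, mike, november, oscar}


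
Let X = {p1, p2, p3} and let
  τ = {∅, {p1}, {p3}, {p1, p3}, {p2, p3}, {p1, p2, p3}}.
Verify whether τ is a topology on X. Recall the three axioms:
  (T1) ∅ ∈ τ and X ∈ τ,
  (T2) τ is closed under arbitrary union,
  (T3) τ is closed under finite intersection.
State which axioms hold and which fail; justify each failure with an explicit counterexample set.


τ IS a topology on X.

Axiom (T1): ∅ ∈ τ? Yes; X ∈ τ? Yes.
Axiom (T2/T3): check pairwise unions and intersections of members of τ.
All pairwise intersections and unions checked — each lies in τ. Therefore τ satisfies (T1), (T2), (T3): it IS a topology on X.


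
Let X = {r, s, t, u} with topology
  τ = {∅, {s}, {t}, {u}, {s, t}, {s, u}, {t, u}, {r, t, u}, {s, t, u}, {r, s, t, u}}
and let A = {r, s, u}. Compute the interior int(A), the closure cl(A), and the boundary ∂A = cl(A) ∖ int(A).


int(A) = {s, u}, cl(A) = {r, s, u}, ∂A = {r}.

Closed sets in (X, τ) are complements of opens:
  closed(X, τ) = {∅, {r}, {s}, {r, s}, {r, t}, {r, u}, {r, s, t}, {r, s, u}, {r, t, u}, {r, s, t, u}}.
int(A) = ⋃ {U ∈ τ : U ⊆ A}. Opens contained in A: ∅, {s}, {u}, {s, u}.
Taking the union of these: int(A) = {s, u}.
cl(A) = ⋂ {C closed : A ⊆ C}. Closed sets containing A: {r, s, u}, {r, s, t, u}.
Intersecting these: cl(A) = {r, s, u}.
∂A = cl(A) ∖ int(A) = {r, s, u} ∖ {s, u} = {r}.


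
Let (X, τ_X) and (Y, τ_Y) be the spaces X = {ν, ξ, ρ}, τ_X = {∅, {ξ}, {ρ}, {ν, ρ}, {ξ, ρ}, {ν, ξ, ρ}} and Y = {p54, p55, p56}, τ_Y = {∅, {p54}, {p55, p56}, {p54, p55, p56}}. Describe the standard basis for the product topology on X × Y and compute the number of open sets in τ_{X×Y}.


Basis B = {∅ × ∅, {ξ} × {p54}, {ρ} × {p54}, {ν, ρ} × {p54}, {ξ, ρ} × {p54}, {ξ} × {p55, p56}, {ρ} × {p55, p56}, {ν, ξ, ρ} × {p54}, {ξ} × {p54, p55, p56}, {ρ} × {p54, p55, p56}, {ν, ρ} × {p55, p56}, {ξ, ρ} × {p55, p56}, {ν, ρ} × {p54, p55, p56}, {ν, ξ, ρ} × {p55, p56}, {ξ, ρ} × {p54, p55, p56}, {ν, ξ, ρ} × {p54, p55, p56}}; |τ_{X×Y}| = 36.

Enumerate products U × V with U ∈ τ_X, V ∈ τ_Y (deduplicated):
  ∅ × ∅ = {} (∅)
  {ξ} × {p54} = {(ξ,p54)}
  {ρ} × {p54} = {(ρ,p54)}
  {ν, ρ} × {p54} = {(ν,p54), (ρ,p54)}
  {ξ, ρ} × {p54} = {(ξ,p54), (ρ,p54)}
  {ξ} × {p55, p56} = {(ξ,p55), (ξ,p56)}
  {ρ} × {p55, p56} = {(ρ,p55), (ρ,p56)}
  {ν, ξ, ρ} × {p54} = {(ν,p54), (ξ,p54), (ρ,p54)}
  {ξ} × {p54, p55, p56} = {(ξ,p54), (ξ,p55), (ξ,p56)}
  {ρ} × {p54, p55, p56} = {(ρ,p54), (ρ,p55), (ρ,p56)}
  {ν, ρ} × {p55, p56} = {(ν,p55), (ν,p56), (ρ,p55), (ρ,p56)}
  {ξ, ρ} × {p55, p56} = {(ξ,p55), (ξ,p56), (ρ,p55), (ρ,p56)}
  {ν, ρ} × {p54, p55, p56} = {(ν,p54), (ν,p55), (ν,p56), (ρ,p54), (ρ,p55), (ρ,p56)}
  {ν, ξ, ρ} × {p55, p56} = {(ν,p55), (ν,p56), (ξ,p55), (ξ,p56), (ρ,p55), (ρ,p56)}
  {ξ, ρ} × {p54, p55, p56} = {(ξ,p54), (ξ,p55), (ξ,p56), (ρ,p54), (ρ,p55), (ρ,p56)}
  {ν, ξ, ρ} × {p54, p55, p56} = {(ν,p54), (ν,p55), (ν,p56), (ξ,p54), (ξ,p55), (ξ,p56), (ρ,p54), (ρ,p55), (ρ,p56)}
These 16 distinct sets form the basis B.
Close under arbitrary unions to get τ_{X×Y}; counting gives |τ_{X×Y}| = 36.


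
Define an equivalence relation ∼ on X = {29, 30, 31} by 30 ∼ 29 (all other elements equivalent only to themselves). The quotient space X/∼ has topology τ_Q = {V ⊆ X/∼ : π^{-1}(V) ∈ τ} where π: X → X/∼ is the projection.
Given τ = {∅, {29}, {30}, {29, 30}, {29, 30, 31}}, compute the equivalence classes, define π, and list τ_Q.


X/∼ = {[29=30], [31]}; |τ_Q| = 3.

Equivalence classes: [29=30], [31].
Quotient map π: X → X/∼ sends 29 ↦ [29=30], 30 ↦ [29=30], 31 ↦ [31].
For each subset V ⊆ X/∼, compute π^{-1}(V) ⊆ X and check whether π^{-1}(V) ∈ τ. V is open in τ_Q iff π^{-1}(V) ∈ τ.
  V = {}: π^{-1}(V) = ∅ ∈ τ ✓.
  V = {[29=30]}: π^{-1}(V) = {29, 30} ∈ τ ✓.
  V = {[31]}: π^{-1}(V) = {31} ∉ τ ✗.
  V = {[29=30], [31]}: π^{-1}(V) = {29, 30, 31} ∈ τ ✓.
Open sets in the quotient: τ_Q = {{}, {[29=30]}, {[29=30], [31]}} (3 elements).


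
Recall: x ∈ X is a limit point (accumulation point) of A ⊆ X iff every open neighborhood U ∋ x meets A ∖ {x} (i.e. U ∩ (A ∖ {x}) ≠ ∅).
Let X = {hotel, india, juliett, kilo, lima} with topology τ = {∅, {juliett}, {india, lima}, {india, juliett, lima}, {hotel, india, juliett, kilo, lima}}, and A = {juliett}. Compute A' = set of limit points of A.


A' = {hotel, kilo}

For each x ∈ X, list the open sets U ∈ τ with x ∈ U, then check whether U ∩ (A ∖ {x}) ≠ ∅ for every such U.
  x = hotel: opens ∋ x are {hotel, india, juliett, kilo, lima}; each meets A ∖ {hotel}, so x IS a limit point.
  x = india: open {india, lima} ∋ x has {india, lima} ∩ (A ∖ {india}) = ∅, so x is NOT a limit point.
  x = juliett: open {juliett} ∋ x has {juliett} ∩ (A ∖ {juliett}) = ∅, so x is NOT a limit point.
  x = kilo: opens ∋ x are {hotel, india, juliett, kilo, lima}; each meets A ∖ {kilo}, so x IS a limit point.
  x = lima: open {india, lima} ∋ x has {india, lima} ∩ (A ∖ {lima}) = ∅, so x is NOT a limit point.
Collecting: A' = {hotel, kilo}.


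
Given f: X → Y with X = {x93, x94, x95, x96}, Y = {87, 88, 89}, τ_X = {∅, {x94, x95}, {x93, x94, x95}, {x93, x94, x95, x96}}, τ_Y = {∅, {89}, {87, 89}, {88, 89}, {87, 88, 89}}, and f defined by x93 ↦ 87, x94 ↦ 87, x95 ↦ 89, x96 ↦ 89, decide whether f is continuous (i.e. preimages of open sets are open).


f is NOT continuous.

Compute f^{-1}(U) for each U ∈ τ_Y:
  U = ∅: f^{-1}(U) = ∅ ∈ τ_X ✓.
  U = {89}: f^{-1}(U) = {x95, x96} ∉ τ_X ✗.
  U = {87, 89}: f^{-1}(U) = {x93, x94, x95, x96} ∈ τ_X ✓.
  U = {88, 89}: f^{-1}(U) = {x95, x96} ∉ τ_X ✗.
  U = {87, 88, 89}: f^{-1}(U) = {x93, x94, x95, x96} ∈ τ_X ✓.
Found U = {89} with f^{-1}(U) = {x95, x96} not in τ_X. Therefore f is NOT continuous.


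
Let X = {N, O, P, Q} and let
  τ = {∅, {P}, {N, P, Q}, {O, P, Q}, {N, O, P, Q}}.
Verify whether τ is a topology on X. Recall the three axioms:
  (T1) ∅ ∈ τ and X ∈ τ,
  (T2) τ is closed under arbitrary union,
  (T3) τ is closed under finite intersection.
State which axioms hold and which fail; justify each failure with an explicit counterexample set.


τ is NOT a topology on X.

Axiom (T1): ∅ ∈ τ? Yes; X ∈ τ? Yes.
Axiom (T2/T3): check pairwise unions and intersections of members of τ.
Counterexample for (T3): {N, P, Q} ∩ {O, P, Q} = {P, Q} ∉ τ. Therefore τ is NOT a topology.


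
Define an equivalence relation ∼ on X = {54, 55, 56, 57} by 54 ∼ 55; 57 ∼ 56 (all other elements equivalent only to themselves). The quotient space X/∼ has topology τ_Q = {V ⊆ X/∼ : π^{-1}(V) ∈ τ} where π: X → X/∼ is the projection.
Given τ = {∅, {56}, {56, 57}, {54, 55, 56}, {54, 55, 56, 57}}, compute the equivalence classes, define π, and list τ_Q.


X/∼ = {[54=55], [56=57]}; |τ_Q| = 3.

Equivalence classes: [54=55], [56=57].
Quotient map π: X → X/∼ sends 54 ↦ [54=55], 55 ↦ [54=55], 56 ↦ [56=57], 57 ↦ [56=57].
For each subset V ⊆ X/∼, compute π^{-1}(V) ⊆ X and check whether π^{-1}(V) ∈ τ. V is open in τ_Q iff π^{-1}(V) ∈ τ.
  V = {}: π^{-1}(V) = ∅ ∈ τ ✓.
  V = {[54=55]}: π^{-1}(V) = {54, 55} ∉ τ ✗.
  V = {[56=57]}: π^{-1}(V) = {56, 57} ∈ τ ✓.
  V = {[54=55], [56=57]}: π^{-1}(V) = {54, 55, 56, 57} ∈ τ ✓.
Open sets in the quotient: τ_Q = {{}, {[56=57]}, {[54=55], [56=57]}} (3 elements).


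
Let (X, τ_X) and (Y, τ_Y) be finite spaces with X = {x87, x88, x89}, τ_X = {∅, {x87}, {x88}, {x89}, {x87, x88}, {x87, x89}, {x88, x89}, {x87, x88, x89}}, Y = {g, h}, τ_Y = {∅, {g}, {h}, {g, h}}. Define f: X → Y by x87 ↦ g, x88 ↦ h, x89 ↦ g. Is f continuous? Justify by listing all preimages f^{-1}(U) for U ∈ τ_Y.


f IS continuous.

Compute f^{-1}(U) for each U ∈ τ_Y:
  U = ∅: f^{-1}(U) = ∅ ∈ τ_X ✓.
  U = {g}: f^{-1}(U) = {x87, x89} ∈ τ_X ✓.
  U = {h}: f^{-1}(U) = {x88} ∈ τ_X ✓.
  U = {g, h}: f^{-1}(U) = {x87, x88, x89} ∈ τ_X ✓.
Every preimage lies in τ_X, so f IS continuous.


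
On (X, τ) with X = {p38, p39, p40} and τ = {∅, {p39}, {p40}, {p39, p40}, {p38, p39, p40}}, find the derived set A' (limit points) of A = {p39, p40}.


A' = {p38}

For each x ∈ X, list the open sets U ∈ τ with x ∈ U, then check whether U ∩ (A ∖ {x}) ≠ ∅ for every such U.
  x = p38: opens ∋ x are {p38, p39, p40}; each meets A ∖ {p38}, so x IS a limit point.
  x = p39: open {p39} ∋ x has {p39} ∩ (A ∖ {p39}) = ∅, so x is NOT a limit point.
  x = p40: open {p40} ∋ x has {p40} ∩ (A ∖ {p40}) = ∅, so x is NOT a limit point.
Collecting: A' = {p38}.


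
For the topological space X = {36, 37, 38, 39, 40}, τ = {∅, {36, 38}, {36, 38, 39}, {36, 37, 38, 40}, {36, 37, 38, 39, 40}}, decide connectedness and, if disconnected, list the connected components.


(X, τ) is connected.

Find clopen sets (U ∈ τ with X ∖ U ∈ τ):
  U = ∅, X ∖ U = {36, 37, 38, 39, 40} — both open, so U is clopen.
  U = {36, 37, 38, 39, 40}, X ∖ U = ∅ — both open, so U is clopen.
Only trivial clopens (∅ and X) exist, so (X, τ) is connected.
Compute connected components by grouping points that agree on all clopens:
  component: {36, 37, 38, 39, 40}


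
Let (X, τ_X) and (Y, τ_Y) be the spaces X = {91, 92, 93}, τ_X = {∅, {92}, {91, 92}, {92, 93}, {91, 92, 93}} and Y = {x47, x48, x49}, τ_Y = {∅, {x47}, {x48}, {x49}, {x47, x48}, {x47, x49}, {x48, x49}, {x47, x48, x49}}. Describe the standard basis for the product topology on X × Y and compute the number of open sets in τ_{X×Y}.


Basis B = {∅ × ∅, {92} × {x47}, {92} × {x48}, {92} × {x49}, {91, 92} × {x47}, {91, 92} × {x48}, {91, 92} × {x49}, {92} × {x47, x48}, {92} × {x47, x49}, {92, 93} × {x47}, {92} × {x48, x49}, {92, 93} × {x48}, {92, 93} × {x49}, {91, 92, 93} × {x47}, {91, 92, 93} × {x48}, {91, 92, 93} × {x49}, {92} × {x47, x48, x49}, {91, 92} × {x47, x48}, {91, 92} × {x47, x49}, {91, 92} × {x48, x49}, {92, 93} × {x47, x48}, {92, 93} × {x47, x49}, {92, 93} × {x48, x49}, {91, 92} × {x47, x48, x49}, {91, 92, 93} × {x47, x48}, {91, 92, 93} × {x47, x49}, {91, 92, 93} × {x48, x49}, {92, 93} × {x47, x48, x49}, {91, 92, 93} × {x47, x48, x49}}; |τ_{X×Y}| = 125.

Enumerate products U × V with U ∈ τ_X, V ∈ τ_Y (deduplicated):
  ∅ × ∅ = {} (∅)
  {92} × {x47} = {(92,x47)}
  {92} × {x48} = {(92,x48)}
  {92} × {x49} = {(92,x49)}
  {91, 92} × {x47} = {(91,x47), (92,x47)}
  {91, 92} × {x48} = {(91,x48), (92,x48)}
  {91, 92} × {x49} = {(91,x49), (92,x49)}
  {92} × {x47, x48} = {(92,x47), (92,x48)}
  {92} × {x47, x49} = {(92,x47), (92,x49)}
  {92, 93} × {x47} = {(92,x47), (93,x47)}
  {92} × {x48, x49} = {(92,x48), (92,x49)}
  {92, 93} × {x48} = {(92,x48), (93,x48)}
  {92, 93} × {x49} = {(92,x49), (93,x49)}
  {91, 92, 93} × {x47} = {(91,x47), (92,x47), (93,x47)}
  {91, 92, 93} × {x48} = {(91,x48), (92,x48), (93,x48)}
  {91, 92, 93} × {x49} = {(91,x49), (92,x49), (93,x49)}
  {92} × {x47, x48, x49} = {(92,x47), (92,x48), (92,x49)}
  {91, 92} × {x47, x48} = {(91,x47), (91,x48), (92,x47), (92,x48)}
  {91, 92} × {x47, x49} = {(91,x47), (91,x49), (92,x47), (92,x49)}
  {91, 92} × {x48, x49} = {(91,x48), (91,x49), (92,x48), (92,x49)}
  {92, 93} × {x47, x48} = {(92,x47), (92,x48), (93,x47), (93,x48)}
  {92, 93} × {x47, x49} = {(92,x47), (92,x49), (93,x47), (93,x49)}
  {92, 93} × {x48, x49} = {(92,x48), (92,x49), (93,x48), (93,x49)}
  {91, 92} × {x47, x48, x49} = {(91,x47), (91,x48), (91,x49), (92,x47), (92,x48), (92,x49)}
  {91, 92, 93} × {x47, x48} = {(91,x47), (91,x48), (92,x47), (92,x48), (93,x47), (93,x48)}
  {91, 92, 93} × {x47, x49} = {(91,x47), (91,x49), (92,x47), (92,x49), (93,x47), (93,x49)}
  {91, 92, 93} × {x48, x49} = {(91,x48), (91,x49), (92,x48), (92,x49), (93,x48), (93,x49)}
  {92, 93} × {x47, x48, x49} = {(92,x47), (92,x48), (92,x49), (93,x47), (93,x48), (93,x49)}
  {91, 92, 93} × {x47, x48, x49} = {(91,x47), (91,x48), (91,x49), (92,x47), (92,x48), (92,x49), (93,x47), (93,x48), (93,x49)}
These 29 distinct sets form the basis B.
Close under arbitrary unions to get τ_{X×Y}; counting gives |τ_{X×Y}| = 125.


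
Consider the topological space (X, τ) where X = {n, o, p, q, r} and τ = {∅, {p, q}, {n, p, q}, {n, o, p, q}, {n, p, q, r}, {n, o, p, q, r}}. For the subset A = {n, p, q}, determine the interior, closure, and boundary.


int(A) = {n, p, q}, cl(A) = {n, o, p, q, r}, ∂A = {o, r}.

Closed sets in (X, τ) are complements of opens:
  closed(X, τ) = {∅, {o}, {r}, {o, r}, {n, o, r}, {n, o, p, q, r}}.
int(A) = ⋃ {U ∈ τ : U ⊆ A}. Opens contained in A: ∅, {p, q}, {n, p, q}.
Taking the union of these: int(A) = {n, p, q}.
cl(A) = ⋂ {C closed : A ⊆ C}. Closed sets containing A: {n, o, p, q, r}.
Intersecting these: cl(A) = {n, o, p, q, r}.
∂A = cl(A) ∖ int(A) = {n, o, p, q, r} ∖ {n, p, q} = {o, r}.


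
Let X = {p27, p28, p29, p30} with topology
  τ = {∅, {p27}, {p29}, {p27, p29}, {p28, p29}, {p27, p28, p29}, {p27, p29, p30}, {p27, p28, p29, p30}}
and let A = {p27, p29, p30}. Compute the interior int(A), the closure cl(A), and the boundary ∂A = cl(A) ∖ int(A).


int(A) = {p27, p29, p30}, cl(A) = {p27, p28, p29, p30}, ∂A = {p28}.

Closed sets in (X, τ) are complements of opens:
  closed(X, τ) = {∅, {p28}, {p30}, {p27, p30}, {p28, p30}, {p27, p28, p30}, {p28, p29, p30}, {p27, p28, p29, p30}}.
int(A) = ⋃ {U ∈ τ : U ⊆ A}. Opens contained in A: ∅, {p27}, {p29}, {p27, p29}, {p27, p29, p30}.
Taking the union of these: int(A) = {p27, p29, p30}.
cl(A) = ⋂ {C closed : A ⊆ C}. Closed sets containing A: {p27, p28, p29, p30}.
Intersecting these: cl(A) = {p27, p28, p29, p30}.
∂A = cl(A) ∖ int(A) = {p27, p28, p29, p30} ∖ {p27, p29, p30} = {p28}.


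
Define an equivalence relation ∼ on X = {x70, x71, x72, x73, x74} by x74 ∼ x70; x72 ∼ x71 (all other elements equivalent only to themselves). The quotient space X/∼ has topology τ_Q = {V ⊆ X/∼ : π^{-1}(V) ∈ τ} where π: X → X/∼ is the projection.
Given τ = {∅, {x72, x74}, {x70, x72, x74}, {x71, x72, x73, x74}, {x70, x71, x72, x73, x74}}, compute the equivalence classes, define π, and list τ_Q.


X/∼ = {[x70=x74], [x71=x72], [x73]}; |τ_Q| = 2.

Equivalence classes: [x70=x74], [x71=x72], [x73].
Quotient map π: X → X/∼ sends x70 ↦ [x70=x74], x71 ↦ [x71=x72], x72 ↦ [x71=x72], x73 ↦ [x73], x74 ↦ [x70=x74].
For each subset V ⊆ X/∼, compute π^{-1}(V) ⊆ X and check whether π^{-1}(V) ∈ τ. V is open in τ_Q iff π^{-1}(V) ∈ τ.
  V = {}: π^{-1}(V) = ∅ ∈ τ ✓.
  V = {[x70=x74]}: π^{-1}(V) = {x70, x74} ∉ τ ✗.
  V = {[x71=x72]}: π^{-1}(V) = {x71, x72} ∉ τ ✗.
  V = {[x70=x74], [x71=x72]}: π^{-1}(V) = {x70, x71, x72, x74} ∉ τ ✗.
  V = {[x73]}: π^{-1}(V) = {x73} ∉ τ ✗.
  V = {[x70=x74], [x73]}: π^{-1}(V) = {x70, x73, x74} ∉ τ ✗.
  V = {[x71=x72], [x73]}: π^{-1}(V) = {x71, x72, x73} ∉ τ ✗.
  V = {[x70=x74], [x71=x72], [x73]}: π^{-1}(V) = {x70, x71, x72, x73, x74} ∈ τ ✓.
Open sets in the quotient: τ_Q = {{}, {[x70=x74], [x71=x72], [x73]}} (2 elements).


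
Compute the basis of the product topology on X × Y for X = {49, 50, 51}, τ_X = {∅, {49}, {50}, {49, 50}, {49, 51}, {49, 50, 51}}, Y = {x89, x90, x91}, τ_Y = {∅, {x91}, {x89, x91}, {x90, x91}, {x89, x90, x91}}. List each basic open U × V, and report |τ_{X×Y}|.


Basis B = {∅ × ∅, {49} × {x91}, {50} × {x91}, {49} × {x89, x91}, {49} × {x90, x91}, {49, 50} × {x91}, {49, 51} × {x91}, {50} × {x89, x91}, {50} × {x90, x91}, {49} × {x89, x90, x91}, {49, 50, 51} × {x91}, {50} × {x89, x90, x91}, {49, 50} × {x89, x91}, {49, 51} × {x89, x91}, {49, 50} × {x90, x91}, {49, 51} × {x90, x91}, {49, 50} × {x89, x90, x91}, {49, 51} × {x89, x90, x91}, {49, 50, 51} × {x89, x91}, {49, 50, 51} × {x90, x91}, {49, 50, 51} × {x89, x90, x91}}; |τ_{X×Y}| = 70.

Enumerate products U × V with U ∈ τ_X, V ∈ τ_Y (deduplicated):
  ∅ × ∅ = {} (∅)
  {49} × {x91} = {(49,x91)}
  {50} × {x91} = {(50,x91)}
  {49} × {x89, x91} = {(49,x89), (49,x91)}
  {49} × {x90, x91} = {(49,x90), (49,x91)}
  {49, 50} × {x91} = {(49,x91), (50,x91)}
  {49, 51} × {x91} = {(49,x91), (51,x91)}
  {50} × {x89, x91} = {(50,x89), (50,x91)}
  {50} × {x90, x91} = {(50,x90), (50,x91)}
  {49} × {x89, x90, x91} = {(49,x89), (49,x90), (49,x91)}
  {49, 50, 51} × {x91} = {(49,x91), (50,x91), (51,x91)}
  {50} × {x89, x90, x91} = {(50,x89), (50,x90), (50,x91)}
  {49, 50} × {x89, x91} = {(49,x89), (49,x91), (50,x89), (50,x91)}
  {49, 51} × {x89, x91} = {(49,x89), (49,x91), (51,x89), (51,x91)}
  {49, 50} × {x90, x91} = {(49,x90), (49,x91), (50,x90), (50,x91)}
  {49, 51} × {x90, x91} = {(49,x90), (49,x91), (51,x90), (51,x91)}
  {49, 50} × {x89, x90, x91} = {(49,x89), (49,x90), (49,x91), (50,x89), (50,x90), (50,x91)}
  {49, 51} × {x89, x90, x91} = {(49,x89), (49,x90), (49,x91), (51,x89), (51,x90), (51,x91)}
  {49, 50, 51} × {x89, x91} = {(49,x89), (49,x91), (50,x89), (50,x91), (51,x89), (51,x91)}
  {49, 50, 51} × {x90, x91} = {(49,x90), (49,x91), (50,x90), (50,x91), (51,x90), (51,x91)}
  {49, 50, 51} × {x89, x90, x91} = {(49,x89), (49,x90), (49,x91), (50,x89), (50,x90), (50,x91), (51,x89), (51,x90), (51,x91)}
These 21 distinct sets form the basis B.
Close under arbitrary unions to get τ_{X×Y}; counting gives |τ_{X×Y}| = 70.


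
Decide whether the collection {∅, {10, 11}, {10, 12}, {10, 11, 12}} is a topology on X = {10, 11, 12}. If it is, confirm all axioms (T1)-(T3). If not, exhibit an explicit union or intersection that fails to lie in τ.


τ is NOT a topology on X.

Axiom (T1): ∅ ∈ τ? Yes; X ∈ τ? Yes.
Axiom (T2/T3): check pairwise unions and intersections of members of τ.
Counterexample for (T3): {10, 11} ∩ {10, 12} = {10} ∉ τ. Therefore τ is NOT a topology.


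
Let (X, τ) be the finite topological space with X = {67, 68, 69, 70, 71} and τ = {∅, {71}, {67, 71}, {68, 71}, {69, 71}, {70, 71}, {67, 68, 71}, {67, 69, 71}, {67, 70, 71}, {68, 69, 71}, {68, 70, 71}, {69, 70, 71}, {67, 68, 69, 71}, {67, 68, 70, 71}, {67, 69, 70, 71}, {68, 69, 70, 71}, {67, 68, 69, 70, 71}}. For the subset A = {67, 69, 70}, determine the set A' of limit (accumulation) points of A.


A' = ∅

For each x ∈ X, list the open sets U ∈ τ with x ∈ U, then check whether U ∩ (A ∖ {x}) ≠ ∅ for every such U.
  x = 67: open {67, 71} ∋ x has {67, 71} ∩ (A ∖ {67}) = ∅, so x is NOT a limit point.
  x = 68: open {68, 71} ∋ x has {68, 71} ∩ (A ∖ {68}) = ∅, so x is NOT a limit point.
  x = 69: open {69, 71} ∋ x has {69, 71} ∩ (A ∖ {69}) = ∅, so x is NOT a limit point.
  x = 70: open {70, 71} ∋ x has {70, 71} ∩ (A ∖ {70}) = ∅, so x is NOT a limit point.
  x = 71: open {71} ∋ x has {71} ∩ (A ∖ {71}) = ∅, so x is NOT a limit point.
Collecting: A' = ∅.


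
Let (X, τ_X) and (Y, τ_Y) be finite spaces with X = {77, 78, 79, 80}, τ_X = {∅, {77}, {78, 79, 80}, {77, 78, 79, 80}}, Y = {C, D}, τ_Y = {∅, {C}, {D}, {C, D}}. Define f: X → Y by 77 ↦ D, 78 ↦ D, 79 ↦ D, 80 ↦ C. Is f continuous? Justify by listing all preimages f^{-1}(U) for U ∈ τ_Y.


f is NOT continuous.

Compute f^{-1}(U) for each U ∈ τ_Y:
  U = ∅: f^{-1}(U) = ∅ ∈ τ_X ✓.
  U = {C}: f^{-1}(U) = {80} ∉ τ_X ✗.
  U = {D}: f^{-1}(U) = {77, 78, 79} ∉ τ_X ✗.
  U = {C, D}: f^{-1}(U) = {77, 78, 79, 80} ∈ τ_X ✓.
Found U = {C} with f^{-1}(U) = {80} not in τ_X. Therefore f is NOT continuous.


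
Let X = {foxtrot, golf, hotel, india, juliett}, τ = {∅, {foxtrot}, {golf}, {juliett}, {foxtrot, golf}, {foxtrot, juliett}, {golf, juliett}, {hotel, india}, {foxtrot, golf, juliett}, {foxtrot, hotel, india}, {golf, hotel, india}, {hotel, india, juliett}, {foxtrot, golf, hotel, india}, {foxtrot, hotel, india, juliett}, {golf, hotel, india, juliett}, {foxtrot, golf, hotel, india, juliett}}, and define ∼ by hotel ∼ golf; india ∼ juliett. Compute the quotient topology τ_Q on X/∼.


X/∼ = {[foxtrot], [golf=hotel], [india=juliett]}; |τ_Q| = 4.

Equivalence classes: [foxtrot], [golf=hotel], [india=juliett].
Quotient map π: X → X/∼ sends foxtrot ↦ [foxtrot], golf ↦ [golf=hotel], hotel ↦ [golf=hotel], india ↦ [india=juliett], juliett ↦ [india=juliett].
For each subset V ⊆ X/∼, compute π^{-1}(V) ⊆ X and check whether π^{-1}(V) ∈ τ. V is open in τ_Q iff π^{-1}(V) ∈ τ.
  V = {}: π^{-1}(V) = ∅ ∈ τ ✓.
  V = {[foxtrot]}: π^{-1}(V) = {foxtrot} ∈ τ ✓.
  V = {[golf=hotel]}: π^{-1}(V) = {golf, hotel} ∉ τ ✗.
  V = {[foxtrot], [golf=hotel]}: π^{-1}(V) = {foxtrot, golf, hotel} ∉ τ ✗.
  V = {[india=juliett]}: π^{-1}(V) = {india, juliett} ∉ τ ✗.
  V = {[foxtrot], [india=juliett]}: π^{-1}(V) = {foxtrot, india, juliett} ∉ τ ✗.
  V = {[golf=hotel], [india=juliett]}: π^{-1}(V) = {golf, hotel, india, juliett} ∈ τ ✓.
  V = {[foxtrot], [golf=hotel], [india=juliett]}: π^{-1}(V) = {foxtrot, golf, hotel, india, juliett} ∈ τ ✓.
Open sets in the quotient: τ_Q = {{}, {[foxtrot]}, {[golf=hotel], [india=juliett]}, {[foxtrot], [golf=hotel], [india=juliett]}} (4 elements).


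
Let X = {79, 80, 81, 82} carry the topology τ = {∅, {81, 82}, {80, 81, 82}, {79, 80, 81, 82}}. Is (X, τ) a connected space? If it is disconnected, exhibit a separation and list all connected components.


(X, τ) is connected.

Find clopen sets (U ∈ τ with X ∖ U ∈ τ):
  U = ∅, X ∖ U = {79, 80, 81, 82} — both open, so U is clopen.
  U = {79, 80, 81, 82}, X ∖ U = ∅ — both open, so U is clopen.
Only trivial clopens (∅ and X) exist, so (X, τ) is connected.
Compute connected components by grouping points that agree on all clopens:
  component: {79, 80, 81, 82}


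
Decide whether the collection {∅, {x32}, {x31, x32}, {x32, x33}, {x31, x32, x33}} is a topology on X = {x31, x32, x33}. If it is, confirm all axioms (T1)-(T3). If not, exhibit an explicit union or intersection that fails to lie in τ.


τ IS a topology on X.

Axiom (T1): ∅ ∈ τ? Yes; X ∈ τ? Yes.
Axiom (T2/T3): check pairwise unions and intersections of members of τ.
All pairwise intersections and unions checked — each lies in τ. Therefore τ satisfies (T1), (T2), (T3): it IS a topology on X.


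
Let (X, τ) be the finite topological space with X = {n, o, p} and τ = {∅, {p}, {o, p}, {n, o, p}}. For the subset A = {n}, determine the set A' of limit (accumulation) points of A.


A' = ∅

For each x ∈ X, list the open sets U ∈ τ with x ∈ U, then check whether U ∩ (A ∖ {x}) ≠ ∅ for every such U.
  x = n: open {n, o, p} ∋ x has {n, o, p} ∩ (A ∖ {n}) = ∅, so x is NOT a limit point.
  x = o: open {o, p} ∋ x has {o, p} ∩ (A ∖ {o}) = ∅, so x is NOT a limit point.
  x = p: open {p} ∋ x has {p} ∩ (A ∖ {p}) = ∅, so x is NOT a limit point.
Collecting: A' = ∅.


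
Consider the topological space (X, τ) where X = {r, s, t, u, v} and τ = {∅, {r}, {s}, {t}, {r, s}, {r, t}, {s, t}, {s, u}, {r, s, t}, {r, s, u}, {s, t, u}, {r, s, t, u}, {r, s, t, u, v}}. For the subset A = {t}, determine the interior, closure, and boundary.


int(A) = {t}, cl(A) = {t, v}, ∂A = {v}.

Closed sets in (X, τ) are complements of opens:
  closed(X, τ) = {∅, {v}, {r, v}, {t, v}, {u, v}, {r, t, v}, {r, u, v}, {s, u, v}, {t, u, v}, {r, s, u, v}, {r, t, u, v}, {s, t, u, v}, {r, s, t, u, v}}.
int(A) = ⋃ {U ∈ τ : U ⊆ A}. Opens contained in A: ∅, {t}.
Taking the union of these: int(A) = {t}.
cl(A) = ⋂ {C closed : A ⊆ C}. Closed sets containing A: {t, v}, {r, t, v}, {t, u, v}, {r, t, u, v}, {s, t, u, v}, {r, s, t, u, v}.
Intersecting these: cl(A) = {t, v}.
∂A = cl(A) ∖ int(A) = {t, v} ∖ {t} = {v}.


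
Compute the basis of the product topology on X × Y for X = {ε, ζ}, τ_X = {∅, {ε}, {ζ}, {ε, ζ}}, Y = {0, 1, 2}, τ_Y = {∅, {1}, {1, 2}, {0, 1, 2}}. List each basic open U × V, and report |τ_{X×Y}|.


Basis B = {∅ × ∅, {ε} × {1}, {ζ} × {1}, {ε} × {1, 2}, {ε, ζ} × {1}, {ζ} × {1, 2}, {ε} × {0, 1, 2}, {ζ} × {0, 1, 2}, {ε, ζ} × {1, 2}, {ε, ζ} × {0, 1, 2}}; |τ_{X×Y}| = 16.

Enumerate products U × V with U ∈ τ_X, V ∈ τ_Y (deduplicated):
  ∅ × ∅ = {} (∅)
  {ε} × {1} = {(ε,1)}
  {ζ} × {1} = {(ζ,1)}
  {ε} × {1, 2} = {(ε,1), (ε,2)}
  {ε, ζ} × {1} = {(ε,1), (ζ,1)}
  {ζ} × {1, 2} = {(ζ,1), (ζ,2)}
  {ε} × {0, 1, 2} = {(ε,0), (ε,1), (ε,2)}
  {ζ} × {0, 1, 2} = {(ζ,0), (ζ,1), (ζ,2)}
  {ε, ζ} × {1, 2} = {(ε,1), (ε,2), (ζ,1), (ζ,2)}
  {ε, ζ} × {0, 1, 2} = {(ε,0), (ε,1), (ε,2), (ζ,0), (ζ,1), (ζ,2)}
These 10 distinct sets form the basis B.
Close under arbitrary unions to get τ_{X×Y}; counting gives |τ_{X×Y}| = 16.


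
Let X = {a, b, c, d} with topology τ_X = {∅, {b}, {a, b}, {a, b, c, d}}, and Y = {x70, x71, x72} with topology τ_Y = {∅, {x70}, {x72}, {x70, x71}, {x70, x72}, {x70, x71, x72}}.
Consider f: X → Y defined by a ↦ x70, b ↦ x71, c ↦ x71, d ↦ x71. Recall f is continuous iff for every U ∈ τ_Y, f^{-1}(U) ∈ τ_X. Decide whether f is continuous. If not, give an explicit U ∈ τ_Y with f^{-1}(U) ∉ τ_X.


f is NOT continuous.

Compute f^{-1}(U) for each U ∈ τ_Y:
  U = ∅: f^{-1}(U) = ∅ ∈ τ_X ✓.
  U = {x70}: f^{-1}(U) = {a} ∉ τ_X ✗.
  U = {x72}: f^{-1}(U) = ∅ ∈ τ_X ✓.
  U = {x70, x71}: f^{-1}(U) = {a, b, c, d} ∈ τ_X ✓.
  U = {x70, x72}: f^{-1}(U) = {a} ∉ τ_X ✗.
  U = {x70, x71, x72}: f^{-1}(U) = {a, b, c, d} ∈ τ_X ✓.
Found U = {x70} with f^{-1}(U) = {a} not in τ_X. Therefore f is NOT continuous.
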